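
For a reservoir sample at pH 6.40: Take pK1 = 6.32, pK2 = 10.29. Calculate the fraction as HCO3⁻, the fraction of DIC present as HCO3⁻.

α₁ = 1 / (1 + [H⁺]/K1 + K2/[H⁺]) = 1 / (1 + 10^-0.08 + 10^-3.89)
   = 1 / (1 + 0.83176 + 0.00012882) = 1/1.8319 = 0.5459

α₁ = 0.546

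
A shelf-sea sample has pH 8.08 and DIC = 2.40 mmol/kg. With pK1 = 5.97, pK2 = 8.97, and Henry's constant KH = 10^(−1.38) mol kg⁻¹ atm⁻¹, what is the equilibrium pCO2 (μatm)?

pCO2 = 393 μatm

α₀ = 1 / (1 + K1/[H⁺] + K1K2/[H⁺]²) = 1 / (1 + 10^+2.11 + 10^+1.22)
   = 1 / (1 + 128.82 + 16.596) = 1/146.42 = 0.006830
[CO2*] = α₀ × DIC = 0.006830 × 2.40 = 0.01639 mmol/kg = 16.39 μmol/kg
pCO2 = [CO2*]/KH = 1.639×10^-5 / 4.169×10^-2 = 393 μatm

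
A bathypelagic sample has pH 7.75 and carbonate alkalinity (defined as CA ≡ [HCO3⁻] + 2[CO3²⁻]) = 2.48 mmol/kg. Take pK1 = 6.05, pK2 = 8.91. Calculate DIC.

DIC = 2.37 mmol/kg

CA = [HCO3⁻] + 2[CO3²⁻] = (α₁ + 2α₂)·DIC
At pH 7.75: [H⁺]/K1 = 10^-1.70 = 0.019953, K2/[H⁺] = 10^-1.16 = 0.069183
α₁ = 1/(1 + 0.019953 + 0.069183) = 1/1.0891 = 0.9182; α₂ = α₁·K2/[H⁺] = 0.06352
α₁ + 2α₂ = 1.0452
DIC = CA / (α₁ + 2α₂) = 2.48 / 1.0452 = 2.37 mmol/kg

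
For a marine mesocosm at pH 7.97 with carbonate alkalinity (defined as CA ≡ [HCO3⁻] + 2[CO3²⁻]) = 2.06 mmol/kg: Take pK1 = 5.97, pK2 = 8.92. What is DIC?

DIC = 1.89 mmol/kg

CA = [HCO3⁻] + 2[CO3²⁻] = (α₁ + 2α₂)·DIC
At pH 7.97: [H⁺]/K1 = 10^-2.00 = 0.010000, K2/[H⁺] = 10^-0.95 = 0.11220
α₁ = 1/(1 + 0.010000 + 0.11220) = 1/1.1222 = 0.8911; α₂ = α₁·K2/[H⁺] = 0.09998
α₁ + 2α₂ = 1.0911
DIC = CA / (α₁ + 2α₂) = 2.06 / 1.0911 = 1.89 mmol/kg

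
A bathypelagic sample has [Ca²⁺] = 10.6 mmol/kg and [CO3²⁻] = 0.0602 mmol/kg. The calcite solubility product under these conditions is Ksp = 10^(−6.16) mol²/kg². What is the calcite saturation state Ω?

Ksp = 10^(−6.16) = 6.918×10^-7
Ω = [Ca²⁺][CO3²⁻]/Ksp = (10.6×10^-3)(0.0602×10^-3) / 6.918×10^-7 = 0.922

Ω = 0.922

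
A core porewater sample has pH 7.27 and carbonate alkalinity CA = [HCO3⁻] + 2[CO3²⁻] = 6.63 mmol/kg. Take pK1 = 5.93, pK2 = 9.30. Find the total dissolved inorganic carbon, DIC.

CA = [HCO3⁻] + 2[CO3²⁻] = (α₁ + 2α₂)·DIC
At pH 7.27: [H⁺]/K1 = 10^-1.34 = 0.045709, K2/[H⁺] = 10^-2.03 = 0.0093325
α₁ = 1/(1 + 0.045709 + 0.0093325) = 1/1.0550 = 0.9478; α₂ = α₁·K2/[H⁺] = 0.008846
α₁ + 2α₂ = 0.9655
DIC = CA / (α₁ + 2α₂) = 6.63 / 0.9655 = 6.87 mmol/kg

DIC = 6.87 mmol/kg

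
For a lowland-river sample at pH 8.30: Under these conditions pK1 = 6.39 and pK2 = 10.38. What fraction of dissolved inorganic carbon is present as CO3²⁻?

α₂ = 1 / (1 + [H⁺]/K2 + [H⁺]²/(K1K2)) = 1 / (1 + 10^+2.08 + 10^+0.17)
   = 1 / (1 + 120.23 + 1.4791) = 1/122.71 = 0.008150

α₂ = 0.00815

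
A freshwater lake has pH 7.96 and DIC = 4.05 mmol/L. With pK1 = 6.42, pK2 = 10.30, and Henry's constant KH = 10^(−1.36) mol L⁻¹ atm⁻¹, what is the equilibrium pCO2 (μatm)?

pCO2 = 2590 μatm

α₀ = 1 / (1 + K1/[H⁺] + K1K2/[H⁺]²) = 1 / (1 + 10^+1.54 + 10^-0.80)
   = 1 / (1 + 34.674 + 0.15849) = 1/35.832 = 0.02791
[CO2*] = α₀ × DIC = 0.02791 × 4.05 = 0.1130 mmol/L
pCO2 = [CO2*]/KH = 1.130×10^-4 / 4.365×10^-2 = 2590 μatm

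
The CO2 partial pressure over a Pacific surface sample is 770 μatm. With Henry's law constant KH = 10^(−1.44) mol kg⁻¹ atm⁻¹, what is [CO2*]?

[CO2*] = 28.0 μmol/kg

KH = 10^(−1.44) = 3.631×10^-2 mol kg⁻¹ atm⁻¹
[CO2*] = KH · pCO2 = 3.631×10^-2 × 770×10^-6 atm = 2.80×10^-5 mol/kg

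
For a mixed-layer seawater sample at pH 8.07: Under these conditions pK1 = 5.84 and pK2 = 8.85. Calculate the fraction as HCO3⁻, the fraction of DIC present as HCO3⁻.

α₁ = 1 / (1 + [H⁺]/K1 + K2/[H⁺]) = 1 / (1 + 10^-2.23 + 10^-0.78)
   = 1 / (1 + 0.0058884 + 0.16596) = 1/1.1718 = 0.8534

α₁ = 0.853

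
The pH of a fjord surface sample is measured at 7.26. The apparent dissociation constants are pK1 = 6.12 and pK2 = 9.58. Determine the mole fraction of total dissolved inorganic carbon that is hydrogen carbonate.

α₁ = 1 / (1 + [H⁺]/K1 + K2/[H⁺]) = 1 / (1 + 10^-1.14 + 10^-2.32)
   = 1 / (1 + 0.072444 + 0.0047863) = 1/1.0772 = 0.9283

α₁ = 0.928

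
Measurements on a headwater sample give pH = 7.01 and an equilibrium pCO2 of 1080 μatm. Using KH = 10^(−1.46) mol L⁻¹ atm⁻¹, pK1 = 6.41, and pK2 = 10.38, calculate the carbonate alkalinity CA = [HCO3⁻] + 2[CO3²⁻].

[CO2*] = KH · pCO2 = 10^(−1.46) × 1080×10^-6 = 3.745×10^-5 mol/L
α₀ = 1/(1 + K1/[H⁺] + K1K2/[H⁺]²) = 1/(1 + 10^+0.60 + 10^-2.77) = 0.2007
DIC = [CO2*]/α₀ = 3.745×10^-5 / 0.2007 = 0.1866 mmol/L
CA = (α₁ + 2α₂)·DIC = (0.7990 + 2×0.0003408) × 0.1866 = 0.149 mmol/L

CA = 0.149 mmol/L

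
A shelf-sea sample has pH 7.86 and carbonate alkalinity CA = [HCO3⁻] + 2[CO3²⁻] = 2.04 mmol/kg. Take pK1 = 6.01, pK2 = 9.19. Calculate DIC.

CA = [HCO3⁻] + 2[CO3²⁻] = (α₁ + 2α₂)·DIC
At pH 7.86: [H⁺]/K1 = 10^-1.85 = 0.014125, K2/[H⁺] = 10^-1.33 = 0.046774
α₁ = 1/(1 + 0.014125 + 0.046774) = 1/1.0609 = 0.9426; α₂ = α₁·K2/[H⁺] = 0.04409
α₁ + 2α₂ = 1.0308
DIC = CA / (α₁ + 2α₂) = 2.04 / 1.0308 = 1.98 mmol/kg

DIC = 1.98 mmol/kg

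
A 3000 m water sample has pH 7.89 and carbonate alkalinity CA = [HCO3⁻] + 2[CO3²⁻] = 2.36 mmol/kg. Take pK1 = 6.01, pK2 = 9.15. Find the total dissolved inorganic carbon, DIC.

DIC = 2.27 mmol/kg

CA = [HCO3⁻] + 2[CO3²⁻] = (α₁ + 2α₂)·DIC
At pH 7.89: [H⁺]/K1 = 10^-1.88 = 0.013183, K2/[H⁺] = 10^-1.26 = 0.054954
α₁ = 1/(1 + 0.013183 + 0.054954) = 1/1.0681 = 0.9362; α₂ = α₁·K2/[H⁺] = 0.05145
α₁ + 2α₂ = 1.0391
DIC = CA / (α₁ + 2α₂) = 2.36 / 1.0391 = 2.27 mmol/kg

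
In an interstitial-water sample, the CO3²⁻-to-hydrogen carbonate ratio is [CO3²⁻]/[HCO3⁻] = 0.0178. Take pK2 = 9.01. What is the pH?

From K2 = [H⁺][CO3²⁻]/[HCO3⁻]:  pH = pK2 + log₁₀([CO3²⁻]/[HCO3⁻])
log₁₀(0.0178) = -1.750
pH = 9.01 + (-1.750) = 7.26

pH = 7.26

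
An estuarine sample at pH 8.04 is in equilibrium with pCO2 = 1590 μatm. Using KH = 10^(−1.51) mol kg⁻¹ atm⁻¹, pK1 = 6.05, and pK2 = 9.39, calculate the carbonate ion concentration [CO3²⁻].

[CO3²⁻] = 0.214 mmol/kg

[CO2*] = KH · pCO2 = 10^(−1.51) × 1590×10^-6 = 4.914×10^-5 mol/kg
α₀ = 1/(1 + K1/[H⁺] + K1K2/[H⁺]²) = 1/(1 + 10^+1.99 + 10^+0.64) = 0.009700
DIC = [CO2*]/α₀ = 4.914×10^-5 / 0.009700 = 5.065 mmol/kg
[CO3²⁻] = α₂·DIC; α₂ = 0.04234, so [CO3²⁻] = 0.04234 × 5.065 = 0.214 mmol/kg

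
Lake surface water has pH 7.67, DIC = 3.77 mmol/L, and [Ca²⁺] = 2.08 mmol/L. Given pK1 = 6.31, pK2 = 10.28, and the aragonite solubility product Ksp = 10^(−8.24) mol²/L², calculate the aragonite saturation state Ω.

α₂ = 1 / (1 + [H⁺]/K2 + [H⁺]²/(K1K2)) = 1 / (1 + 10^+2.61 + 10^+1.25)
   = 1 / (1 + 407.38 + 17.783) = 1/426.16 = 0.002347
[CO3²⁻] = α₂ × DIC = 0.002347 × 3.77 = 0.008846 mmol/L = 8.846 μmol/L
Ksp = 10^(−8.24) = 5.754×10^-9
Ω = [Ca²⁺][CO3²⁻]/Ksp = (2.08×10^-3)(8.846×10^-6) / 5.754×10^-9 = 3.20

Ω = 3.20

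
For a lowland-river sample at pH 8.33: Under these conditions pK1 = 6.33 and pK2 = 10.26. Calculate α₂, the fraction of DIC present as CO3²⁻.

α₂ = 1 / (1 + [H⁺]/K2 + [H⁺]²/(K1K2)) = 1 / (1 + 10^+1.93 + 10^-0.07)
   = 1 / (1 + 85.114 + 0.85114) = 1/86.965 = 0.01150

α₂ = 0.0115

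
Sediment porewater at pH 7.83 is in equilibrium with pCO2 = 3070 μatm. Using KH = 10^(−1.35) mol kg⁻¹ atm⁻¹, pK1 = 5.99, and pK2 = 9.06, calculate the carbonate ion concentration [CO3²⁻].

[CO2*] = KH · pCO2 = 10^(−1.35) × 3070×10^-6 = 1.371×10^-4 mol/kg
α₀ = 1/(1 + K1/[H⁺] + K1K2/[H⁺]²) = 1/(1 + 10^+1.84 + 10^+0.61) = 0.01347
DIC = [CO2*]/α₀ = 1.371×10^-4 / 0.01347 = 10.18 mmol/kg
[CO3²⁻] = α₂·DIC; α₂ = 0.05486, so [CO3²⁻] = 0.05486 × 10.18 = 0.559 mmol/kg

[CO3²⁻] = 0.559 mmol/kg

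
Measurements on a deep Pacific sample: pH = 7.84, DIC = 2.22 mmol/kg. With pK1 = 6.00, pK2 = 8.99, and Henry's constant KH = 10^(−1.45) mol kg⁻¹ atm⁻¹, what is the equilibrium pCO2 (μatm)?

pCO2 = 833 μatm

α₀ = 1 / (1 + K1/[H⁺] + K1K2/[H⁺]²) = 1 / (1 + 10^+1.84 + 10^+0.69)
   = 1 / (1 + 69.183 + 4.8978) = 1/75.081 = 0.01332
[CO2*] = α₀ × DIC = 0.01332 × 2.22 = 0.02957 mmol/kg
pCO2 = [CO2*]/KH = 2.957×10^-5 / 3.548×10^-2 = 833 μatm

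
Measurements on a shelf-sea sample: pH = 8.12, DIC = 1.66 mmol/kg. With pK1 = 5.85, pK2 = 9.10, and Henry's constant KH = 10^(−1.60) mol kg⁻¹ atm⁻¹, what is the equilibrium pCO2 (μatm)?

pCO2 = 320 μatm

α₀ = 1 / (1 + K1/[H⁺] + K1K2/[H⁺]²) = 1 / (1 + 10^+2.27 + 10^+1.29)
   = 1 / (1 + 186.21 + 19.498) = 1/206.71 = 0.004838
[CO2*] = α₀ × DIC = 0.004838 × 1.66 = 0.008031 mmol/kg = 8.031 μmol/kg
pCO2 = [CO2*]/KH = 8.031×10^-6 / 2.512×10^-2 = 320 μatm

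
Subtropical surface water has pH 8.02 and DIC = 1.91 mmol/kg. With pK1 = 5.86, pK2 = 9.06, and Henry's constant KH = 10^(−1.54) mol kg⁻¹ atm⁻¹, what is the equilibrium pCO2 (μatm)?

pCO2 = 417 μatm

α₀ = 1 / (1 + K1/[H⁺] + K1K2/[H⁺]²) = 1 / (1 + 10^+2.16 + 10^+1.12)
   = 1 / (1 + 144.54 + 13.183) = 1/158.73 = 0.006300
[CO2*] = α₀ × DIC = 0.006300 × 1.91 = 0.01203 mmol/kg = 12.03 μmol/kg
pCO2 = [CO2*]/KH = 1.203×10^-5 / 2.884×10^-2 = 417 μatm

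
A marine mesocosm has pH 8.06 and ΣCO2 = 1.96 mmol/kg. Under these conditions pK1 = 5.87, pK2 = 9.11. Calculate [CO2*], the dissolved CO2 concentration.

α₀ = 1 / (1 + K1/[H⁺] + K1K2/[H⁺]²) = 1 / (1 + 10^+2.19 + 10^+1.14)
   = 1 / (1 + 154.88 + 13.804) = 1/169.69 = 0.005893
[CO2*] = α₀ × DIC = 0.005893 × 1.96 = 0.0116 mmol/kg = 11.6 μmol/kg

[CO2*] = 11.6 μmol/kg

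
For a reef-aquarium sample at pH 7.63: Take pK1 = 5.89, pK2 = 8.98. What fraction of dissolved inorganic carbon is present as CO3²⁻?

α₂ = 0.0420

α₂ = 1 / (1 + [H⁺]/K2 + [H⁺]²/(K1K2)) = 1 / (1 + 10^+1.35 + 10^-0.39)
   = 1 / (1 + 22.387 + 0.40738) = 1/23.795 = 0.04203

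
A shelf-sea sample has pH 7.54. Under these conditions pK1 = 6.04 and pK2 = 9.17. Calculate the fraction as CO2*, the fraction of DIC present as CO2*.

α₀ = 1 / (1 + K1/[H⁺] + K1K2/[H⁺]²) = 1 / (1 + 10^+1.50 + 10^-0.13)
   = 1 / (1 + 31.623 + 0.74131) = 1/33.364 = 0.02997

α₀ = 0.0300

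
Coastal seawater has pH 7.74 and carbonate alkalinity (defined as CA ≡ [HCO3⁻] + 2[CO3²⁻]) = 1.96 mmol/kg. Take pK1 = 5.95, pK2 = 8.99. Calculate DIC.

CA = [HCO3⁻] + 2[CO3²⁻] = (α₁ + 2α₂)·DIC
At pH 7.74: [H⁺]/K1 = 10^-1.79 = 0.016218, K2/[H⁺] = 10^-1.25 = 0.056234
α₁ = 1/(1 + 0.016218 + 0.056234) = 1/1.0725 = 0.9324; α₂ = α₁·K2/[H⁺] = 0.05244
α₁ + 2α₂ = 1.0373
DIC = CA / (α₁ + 2α₂) = 1.96 / 1.0373 = 1.89 mmol/kg

DIC = 1.89 mmol/kg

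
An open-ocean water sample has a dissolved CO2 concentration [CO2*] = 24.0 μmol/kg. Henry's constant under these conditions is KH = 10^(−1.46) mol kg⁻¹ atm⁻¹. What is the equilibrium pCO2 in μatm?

pCO2 = 692 μatm

KH = 10^(−1.46) = 3.467×10^-2 mol kg⁻¹ atm⁻¹
pCO2 = [CO2*]/KH = 24.0×10^-6 / 3.467×10^-2 = 6.92×10^-4 atm = 692 μatm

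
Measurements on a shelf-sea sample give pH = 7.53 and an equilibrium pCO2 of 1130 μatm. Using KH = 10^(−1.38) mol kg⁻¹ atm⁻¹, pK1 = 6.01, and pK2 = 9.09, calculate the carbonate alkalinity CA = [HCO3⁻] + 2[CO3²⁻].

CA = 1.65 mmol/kg

[CO2*] = KH · pCO2 = 10^(−1.38) × 1130×10^-6 = 4.711×10^-5 mol/kg
α₀ = 1/(1 + K1/[H⁺] + K1K2/[H⁺]²) = 1/(1 + 10^+1.52 + 10^-0.04) = 0.02855
DIC = [CO2*]/α₀ = 4.711×10^-5 / 0.02855 = 1.650 mmol/kg
CA = (α₁ + 2α₂)·DIC = (0.9454 + 2×0.02604) × 1.650 = 1.65 mmol/kg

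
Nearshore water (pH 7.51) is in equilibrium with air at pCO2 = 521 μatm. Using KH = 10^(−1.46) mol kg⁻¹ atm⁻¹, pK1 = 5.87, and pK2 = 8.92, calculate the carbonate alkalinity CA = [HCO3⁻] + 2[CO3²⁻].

CA = 0.850 mmol/kg

[CO2*] = KH · pCO2 = 10^(−1.46) × 521×10^-6 = 1.806×10^-5 mol/kg
α₀ = 1/(1 + K1/[H⁺] + K1K2/[H⁺]²) = 1/(1 + 10^+1.64 + 10^+0.23) = 0.02158
DIC = [CO2*]/α₀ = 1.806×10^-5 / 0.02158 = 0.8373 mmol/kg
CA = (α₁ + 2α₂)·DIC = (0.9418 + 2×0.03664) × 0.8373 = 0.850 mmol/kg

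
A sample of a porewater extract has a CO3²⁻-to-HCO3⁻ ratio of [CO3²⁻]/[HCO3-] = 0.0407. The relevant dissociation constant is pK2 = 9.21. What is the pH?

pH = 7.82

From K2 = [H⁺][CO3²⁻]/[HCO3-]:  pH = pK2 + log₁₀([CO3²⁻]/[HCO3-])
log₁₀(0.0407) = -1.390
pH = 9.21 + (-1.390) = 7.82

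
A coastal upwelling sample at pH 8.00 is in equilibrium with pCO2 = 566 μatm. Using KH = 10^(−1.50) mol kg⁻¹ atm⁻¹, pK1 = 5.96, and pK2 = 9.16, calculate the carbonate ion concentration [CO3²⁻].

[CO3²⁻] = 0.136 mmol/kg

[CO2*] = KH · pCO2 = 10^(−1.50) × 566×10^-6 = 1.790×10^-5 mol/kg
α₀ = 1/(1 + K1/[H⁺] + K1K2/[H⁺]²) = 1/(1 + 10^+2.04 + 10^+0.88) = 0.008458
DIC = [CO2*]/α₀ = 1.790×10^-5 / 0.008458 = 2.116 mmol/kg
[CO3²⁻] = α₂·DIC; α₂ = 0.06416, so [CO3²⁻] = 0.06416 × 2.116 = 0.136 mmol/kg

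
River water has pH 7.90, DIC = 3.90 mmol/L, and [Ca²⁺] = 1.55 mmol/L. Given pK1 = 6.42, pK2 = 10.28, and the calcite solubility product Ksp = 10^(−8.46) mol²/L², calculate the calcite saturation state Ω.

α₂ = 1 / (1 + [H⁺]/K2 + [H⁺]²/(K1K2)) = 1 / (1 + 10^+2.38 + 10^+0.90)
   = 1 / (1 + 239.88 + 7.9433) = 1/248.83 = 0.004019
[CO3²⁻] = α₂ × DIC = 0.004019 × 3.90 = 0.01567 mmol/L = 15.67 μmol/L
Ksp = 10^(−8.46) = 3.467×10^-9
Ω = [Ca²⁺][CO3²⁻]/Ksp = (1.55×10^-3)(1.567×10^-5) / 3.467×10^-9 = 7.01

Ω = 7.01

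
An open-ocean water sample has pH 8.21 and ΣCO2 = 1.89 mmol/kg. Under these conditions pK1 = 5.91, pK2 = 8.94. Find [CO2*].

α₀ = 1 / (1 + K1/[H⁺] + K1K2/[H⁺]²) = 1 / (1 + 10^+2.30 + 10^+1.57)
   = 1 / (1 + 199.53 + 37.154) = 1/237.68 = 0.004207
[CO2*] = α₀ × DIC = 0.004207 × 1.89 = 0.00795 mmol/kg = 7.95 μmol/kg

[CO2*] = 7.95 μmol/kg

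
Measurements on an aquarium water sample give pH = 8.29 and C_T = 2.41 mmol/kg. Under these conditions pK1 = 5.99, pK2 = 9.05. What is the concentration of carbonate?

[CO3²⁻] = 0.355 mmol/kg

α₂ = 1 / (1 + [H⁺]/K2 + [H⁺]²/(K1K2)) = 1 / (1 + 10^+0.76 + 10^-1.54)
   = 1 / (1 + 5.7544 + 0.028840) = 1/6.7832 = 0.1474
[CO3²⁻] = α₂ × DIC = 0.1474 × 2.41 = 0.355 mmol/kg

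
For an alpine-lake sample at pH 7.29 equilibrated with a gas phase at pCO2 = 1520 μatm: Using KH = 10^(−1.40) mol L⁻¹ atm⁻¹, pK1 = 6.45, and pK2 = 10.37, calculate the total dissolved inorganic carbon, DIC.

DIC = 0.480 mmol/L

[CO2*] = KH · pCO2 = 10^(−1.40) × 1520×10^-6 = 6.051×10^-5 mol/L
α₀ = 1/(1 + K1/[H⁺] + K1K2/[H⁺]²) = 1/(1 + 10^+0.84 + 10^-2.24) = 0.1262
DIC = [CO2*]/α₀ = 6.051×10^-5 / 0.1262 = 0.480 mmol/L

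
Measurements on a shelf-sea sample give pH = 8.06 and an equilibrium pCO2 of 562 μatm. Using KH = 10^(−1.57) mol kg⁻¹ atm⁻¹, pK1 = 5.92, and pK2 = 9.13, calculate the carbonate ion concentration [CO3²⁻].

[CO2*] = KH · pCO2 = 10^(−1.57) × 562×10^-6 = 1.513×10^-5 mol/kg
α₀ = 1/(1 + K1/[H⁺] + K1K2/[H⁺]²) = 1/(1 + 10^+2.14 + 10^+1.07) = 0.006632
DIC = [CO2*]/α₀ = 1.513×10^-5 / 0.006632 = 2.281 mmol/kg
[CO3²⁻] = α₂·DIC; α₂ = 0.07792, so [CO3²⁻] = 0.07792 × 2.281 = 0.178 mmol/kg

[CO3²⁻] = 0.178 mmol/kg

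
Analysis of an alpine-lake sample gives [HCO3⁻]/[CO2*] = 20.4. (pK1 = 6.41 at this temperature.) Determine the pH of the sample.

From K1 = [H⁺][HCO3⁻]/[CO2*]:  pH = pK1 + log₁₀([HCO3⁻]/[CO2*])
log₁₀(20.4) = +1.310
pH = 6.41 + (+1.310) = 7.72

pH = 7.72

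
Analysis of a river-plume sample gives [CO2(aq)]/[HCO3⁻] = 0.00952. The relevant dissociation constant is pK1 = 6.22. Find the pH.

pH = 8.24

From K1 = [H⁺][HCO3⁻]/[CO2(aq)]:  pH = pK1 − log₁₀([CO2(aq)]/[HCO3⁻])
log₁₀(0.00952) = -2.021
pH = 6.22 − (-2.021) = 8.24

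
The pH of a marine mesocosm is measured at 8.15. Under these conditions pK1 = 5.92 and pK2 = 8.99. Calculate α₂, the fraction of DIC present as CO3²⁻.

α₂ = 1 / (1 + [H⁺]/K2 + [H⁺]²/(K1K2)) = 1 / (1 + 10^+0.84 + 10^-1.39)
   = 1 / (1 + 6.9183 + 0.040738) = 1/7.9590 = 0.1256

α₂ = 0.126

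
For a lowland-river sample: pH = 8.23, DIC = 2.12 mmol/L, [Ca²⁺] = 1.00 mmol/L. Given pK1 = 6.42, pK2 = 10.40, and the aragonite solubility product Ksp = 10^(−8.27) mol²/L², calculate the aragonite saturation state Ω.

α₂ = 1 / (1 + [H⁺]/K2 + [H⁺]²/(K1K2)) = 1 / (1 + 10^+2.17 + 10^+0.36)
   = 1 / (1 + 147.91 + 2.2909) = 1/151.20 = 0.006614
[CO3²⁻] = α₂ × DIC = 0.006614 × 2.12 = 0.01402 mmol/L = 14.02 μmol/L
Ksp = 10^(−8.27) = 5.370×10^-9
Ω = [Ca²⁺][CO3²⁻]/Ksp = (1.00×10^-3)(1.402×10^-5) / 5.370×10^-9 = 2.61

Ω = 2.61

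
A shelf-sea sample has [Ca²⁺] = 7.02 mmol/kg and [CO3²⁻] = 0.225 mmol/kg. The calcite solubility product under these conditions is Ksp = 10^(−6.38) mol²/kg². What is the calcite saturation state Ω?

Ksp = 10^(−6.38) = 4.169×10^-7
Ω = [Ca²⁺][CO3²⁻]/Ksp = (7.02×10^-3)(0.225×10^-3) / 4.169×10^-7 = 3.79

Ω = 3.79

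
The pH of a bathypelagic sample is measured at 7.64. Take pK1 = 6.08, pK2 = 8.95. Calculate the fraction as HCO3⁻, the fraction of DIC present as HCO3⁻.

α₁ = 0.929

α₁ = 1 / (1 + [H⁺]/K1 + K2/[H⁺]) = 1 / (1 + 10^-1.56 + 10^-1.31)
   = 1 / (1 + 0.027542 + 0.048978) = 1/1.0765 = 0.9289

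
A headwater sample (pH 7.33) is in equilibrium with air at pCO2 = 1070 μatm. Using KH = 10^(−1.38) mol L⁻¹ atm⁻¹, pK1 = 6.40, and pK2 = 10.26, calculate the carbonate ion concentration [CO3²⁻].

[CO3²⁻] = 0.446 μmol/L

[CO2*] = KH · pCO2 = 10^(−1.38) × 1070×10^-6 = 4.461×10^-5 mol/L
α₀ = 1/(1 + K1/[H⁺] + K1K2/[H⁺]²) = 1/(1 + 10^+0.93 + 10^-2.00) = 0.1050
DIC = [CO2*]/α₀ = 4.461×10^-5 / 0.1050 = 0.4247 mmol/L
[CO3²⁻] = α₂·DIC; α₂ = 0.001050, so [CO3²⁻] = 0.001050 × 0.4247 = 0.000446 mmol/L = 0.446 μmol/L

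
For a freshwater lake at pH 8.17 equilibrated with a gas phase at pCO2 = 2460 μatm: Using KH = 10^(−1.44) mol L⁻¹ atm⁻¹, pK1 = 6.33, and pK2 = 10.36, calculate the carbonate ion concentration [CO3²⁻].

[CO3²⁻] = 0.0399 mmol/L

[CO2*] = KH · pCO2 = 10^(−1.44) × 2460×10^-6 = 8.932×10^-5 mol/L
α₀ = 1/(1 + K1/[H⁺] + K1K2/[H⁺]²) = 1/(1 + 10^+1.84 + 10^-0.35) = 0.01416
DIC = [CO2*]/α₀ = 8.932×10^-5 / 0.01416 = 6.308 mmol/L
[CO3²⁻] = α₂·DIC; α₂ = 0.006324, so [CO3²⁻] = 0.006324 × 6.308 = 0.0399 mmol/L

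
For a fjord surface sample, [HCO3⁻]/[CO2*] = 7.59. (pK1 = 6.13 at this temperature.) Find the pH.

From K1 = [H⁺][HCO3⁻]/[CO2*]:  pH = pK1 + log₁₀([HCO3⁻]/[CO2*])
log₁₀(7.59) = +0.880
pH = 6.13 + (+0.880) = 7.01

pH = 7.01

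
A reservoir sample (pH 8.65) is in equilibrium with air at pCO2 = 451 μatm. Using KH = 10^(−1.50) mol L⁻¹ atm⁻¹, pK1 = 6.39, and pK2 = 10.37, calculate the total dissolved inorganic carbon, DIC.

DIC = 2.66 mmol/L

[CO2*] = KH · pCO2 = 10^(−1.50) × 451×10^-6 = 1.426×10^-5 mol/L
α₀ = 1/(1 + K1/[H⁺] + K1K2/[H⁺]²) = 1/(1 + 10^+2.26 + 10^+0.54) = 0.005364
DIC = [CO2*]/α₀ = 1.426×10^-5 / 0.005364 = 2.66 mmol/L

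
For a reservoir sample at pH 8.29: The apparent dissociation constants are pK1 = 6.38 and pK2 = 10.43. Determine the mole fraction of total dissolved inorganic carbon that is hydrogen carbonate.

α₁ = 1 / (1 + [H⁺]/K1 + K2/[H⁺]) = 1 / (1 + 10^-1.91 + 10^-2.14)
   = 1 / (1 + 0.012303 + 0.0072444) = 1/1.0195 = 0.9808

α₁ = 0.981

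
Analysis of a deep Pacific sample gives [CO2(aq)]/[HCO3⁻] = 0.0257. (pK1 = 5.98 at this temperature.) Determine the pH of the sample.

pH = 7.57

From K1 = [H⁺][HCO3⁻]/[CO2(aq)]:  pH = pK1 − log₁₀([CO2(aq)]/[HCO3⁻])
log₁₀(0.0257) = -1.590
pH = 5.98 − (-1.590) = 7.57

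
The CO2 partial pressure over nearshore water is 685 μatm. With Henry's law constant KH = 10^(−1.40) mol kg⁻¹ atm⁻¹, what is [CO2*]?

[CO2*] = 27.3 μmol/kg

KH = 10^(−1.40) = 3.981×10^-2 mol kg⁻¹ atm⁻¹
[CO2*] = KH · pCO2 = 3.981×10^-2 × 685×10^-6 atm = 2.73×10^-5 mol/kg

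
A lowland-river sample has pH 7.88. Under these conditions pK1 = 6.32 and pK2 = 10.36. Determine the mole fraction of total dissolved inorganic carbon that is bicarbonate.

α₁ = 0.970

α₁ = 1 / (1 + [H⁺]/K1 + K2/[H⁺]) = 1 / (1 + 10^-1.56 + 10^-2.48)
   = 1 / (1 + 0.027542 + 0.0033113) = 1/1.0309 = 0.9701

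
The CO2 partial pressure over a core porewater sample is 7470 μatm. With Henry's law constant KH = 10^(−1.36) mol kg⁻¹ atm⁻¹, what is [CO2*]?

[CO2*] = 326 μmol/kg

KH = 10^(−1.36) = 4.365×10^-2 mol kg⁻¹ atm⁻¹
[CO2*] = KH · pCO2 = 4.365×10^-2 × 7470×10^-6 atm = 3.26×10^-4 mol/kg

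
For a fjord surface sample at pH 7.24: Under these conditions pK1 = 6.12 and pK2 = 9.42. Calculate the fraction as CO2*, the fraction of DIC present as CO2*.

α₀ = 0.0701

α₀ = 1 / (1 + K1/[H⁺] + K1K2/[H⁺]²) = 1 / (1 + 10^+1.12 + 10^-1.06)
   = 1 / (1 + 13.183 + 0.087096) = 1/14.270 = 0.07008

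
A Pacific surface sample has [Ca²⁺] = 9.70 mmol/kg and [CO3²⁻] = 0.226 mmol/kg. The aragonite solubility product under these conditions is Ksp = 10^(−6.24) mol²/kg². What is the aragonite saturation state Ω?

Ω = 3.81

Ksp = 10^(−6.24) = 5.754×10^-7
Ω = [Ca²⁺][CO3²⁻]/Ksp = (9.70×10^-3)(0.226×10^-3) / 5.754×10^-7 = 3.81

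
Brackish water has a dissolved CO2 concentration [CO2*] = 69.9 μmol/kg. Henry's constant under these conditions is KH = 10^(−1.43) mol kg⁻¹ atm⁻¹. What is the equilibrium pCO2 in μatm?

KH = 10^(−1.43) = 3.715×10^-2 mol kg⁻¹ atm⁻¹
pCO2 = [CO2*]/KH = 69.9×10^-6 / 3.715×10^-2 = 1.88×10^-3 atm = 1880 μatm

pCO2 = 1880 μatm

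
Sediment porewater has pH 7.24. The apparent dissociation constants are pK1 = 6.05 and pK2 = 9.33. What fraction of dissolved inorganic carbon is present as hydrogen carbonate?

α₁ = 1 / (1 + [H⁺]/K1 + K2/[H⁺]) = 1 / (1 + 10^-1.19 + 10^-2.09)
   = 1 / (1 + 0.064565 + 0.0081283) = 1/1.0727 = 0.9322

α₁ = 0.932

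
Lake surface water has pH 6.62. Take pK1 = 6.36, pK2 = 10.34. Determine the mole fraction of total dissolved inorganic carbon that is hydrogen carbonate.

α₁ = 1 / (1 + [H⁺]/K1 + K2/[H⁺]) = 1 / (1 + 10^-0.26 + 10^-3.72)
   = 1 / (1 + 0.54954 + 0.00019055) = 1/1.5497 = 0.6453

α₁ = 0.645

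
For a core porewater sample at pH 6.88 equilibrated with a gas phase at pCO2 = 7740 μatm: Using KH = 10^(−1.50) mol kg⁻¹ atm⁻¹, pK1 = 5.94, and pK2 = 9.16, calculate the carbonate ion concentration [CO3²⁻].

[CO3²⁻] = 11.2 μmol/kg

[CO2*] = KH · pCO2 = 10^(−1.50) × 7740×10^-6 = 2.448×10^-4 mol/kg
α₀ = 1/(1 + K1/[H⁺] + K1K2/[H⁺]²) = 1/(1 + 10^+0.94 + 10^-1.34) = 0.1025
DIC = [CO2*]/α₀ = 2.448×10^-4 / 0.1025 = 2.388 mmol/kg
[CO3²⁻] = α₂·DIC; α₂ = 0.004686, so [CO3²⁻] = 0.004686 × 2.388 = 0.0112 mmol/kg = 11.2 μmol/kg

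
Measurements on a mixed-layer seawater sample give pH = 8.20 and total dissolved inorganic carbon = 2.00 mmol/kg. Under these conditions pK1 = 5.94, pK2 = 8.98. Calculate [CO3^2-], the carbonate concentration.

α₂ = 1 / (1 + [H⁺]/K2 + [H⁺]²/(K1K2)) = 1 / (1 + 10^+0.78 + 10^-1.48)
   = 1 / (1 + 6.0256 + 0.033113) = 1/7.0587 = 0.1417
[CO3²⁻] = α₂ × DIC = 0.1417 × 2.00 = 0.283 mmol/kg

[CO3²⁻] = 0.283 mmol/kg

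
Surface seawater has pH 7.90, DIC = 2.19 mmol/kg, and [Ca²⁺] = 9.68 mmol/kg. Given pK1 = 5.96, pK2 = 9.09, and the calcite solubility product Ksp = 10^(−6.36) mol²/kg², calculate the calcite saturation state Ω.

α₂ = 1 / (1 + [H⁺]/K2 + [H⁺]²/(K1K2)) = 1 / (1 + 10^+1.19 + 10^-0.75)
   = 1 / (1 + 15.488 + 0.17783) = 1/16.666 = 0.06000
[CO3²⁻] = α₂ × DIC = 0.06000 × 2.19 = 0.1314 mmol/kg
Ksp = 10^(−6.36) = 4.365×10^-7
Ω = [Ca²⁺][CO3²⁻]/Ksp = (9.68×10^-3)(1.314×10^-4) / 4.365×10^-7 = 2.91

Ω = 2.91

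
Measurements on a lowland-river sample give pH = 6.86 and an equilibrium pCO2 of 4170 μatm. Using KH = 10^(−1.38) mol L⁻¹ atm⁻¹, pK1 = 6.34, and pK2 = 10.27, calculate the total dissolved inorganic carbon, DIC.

DIC = 0.750 mmol/L

[CO2*] = KH · pCO2 = 10^(−1.38) × 4170×10^-6 = 1.738×10^-4 mol/L
α₀ = 1/(1 + K1/[H⁺] + K1K2/[H⁺]²) = 1/(1 + 10^+0.52 + 10^-2.89) = 0.2319
DIC = [CO2*]/α₀ = 1.738×10^-4 / 0.2319 = 0.750 mmol/L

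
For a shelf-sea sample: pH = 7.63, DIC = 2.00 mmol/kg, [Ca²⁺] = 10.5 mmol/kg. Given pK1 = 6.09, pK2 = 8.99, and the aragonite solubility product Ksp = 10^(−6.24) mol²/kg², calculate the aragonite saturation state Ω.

Ω = 1.49

α₂ = 1 / (1 + [H⁺]/K2 + [H⁺]²/(K1K2)) = 1 / (1 + 10^+1.36 + 10^-0.18)
   = 1 / (1 + 22.909 + 0.66069) = 1/24.569 = 0.04070
[CO3²⁻] = α₂ × DIC = 0.04070 × 2.00 = 0.08140 mmol/kg
Ksp = 10^(−6.24) = 5.754×10^-7
Ω = [Ca²⁺][CO3²⁻]/Ksp = (10.5×10^-3)(8.140×10^-5) / 5.754×10^-7 = 1.49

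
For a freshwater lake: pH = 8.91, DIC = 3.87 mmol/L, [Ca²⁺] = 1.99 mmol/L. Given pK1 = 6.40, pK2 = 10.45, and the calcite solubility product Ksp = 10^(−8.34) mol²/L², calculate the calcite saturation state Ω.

α₂ = 1 / (1 + [H⁺]/K2 + [H⁺]²/(K1K2)) = 1 / (1 + 10^+1.54 + 10^-0.97)
   = 1 / (1 + 34.674 + 0.10715) = 1/35.781 = 0.02795
[CO3²⁻] = α₂ × DIC = 0.02795 × 3.87 = 0.1082 mmol/L
Ksp = 10^(−8.34) = 4.571×10^-9
Ω = [Ca²⁺][CO3²⁻]/Ksp = (1.99×10^-3)(1.082×10^-4) / 4.571×10^-9 = 47.1

Ω = 47.1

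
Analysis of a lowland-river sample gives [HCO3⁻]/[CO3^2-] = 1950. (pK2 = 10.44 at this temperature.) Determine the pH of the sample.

From K2 = [H⁺][CO3^2-]/[HCO3⁻]:  pH = pK2 − log₁₀([HCO3⁻]/[CO3^2-])
log₁₀(1950) = +3.290
pH = 10.44 − (+3.290) = 7.15

pH = 7.15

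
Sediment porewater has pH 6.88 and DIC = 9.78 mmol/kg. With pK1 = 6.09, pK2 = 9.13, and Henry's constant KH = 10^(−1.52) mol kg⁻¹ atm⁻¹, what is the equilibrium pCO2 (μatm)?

pCO2 = 4.50×10^4 μatm

α₀ = 1 / (1 + K1/[H⁺] + K1K2/[H⁺]²) = 1 / (1 + 10^+0.79 + 10^-1.46)
   = 1 / (1 + 6.1660 + 0.034674) = 1/7.2006 = 0.1389
[CO2*] = α₀ × DIC = 0.1389 × 9.78 = 1.358 mmol/kg
pCO2 = [CO2*]/KH = 1.358×10^-3 / 3.020×10^-2 = 4.50×10^4 μatm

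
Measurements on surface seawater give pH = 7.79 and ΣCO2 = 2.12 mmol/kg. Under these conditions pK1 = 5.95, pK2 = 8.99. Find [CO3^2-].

[CO3²⁻] = 0.124 mmol/kg

α₂ = 1 / (1 + [H⁺]/K2 + [H⁺]²/(K1K2)) = 1 / (1 + 10^+1.20 + 10^-0.64)
   = 1 / (1 + 15.849 + 0.22909) = 1/17.078 = 0.05855
[CO3²⁻] = α₂ × DIC = 0.05855 × 2.12 = 0.124 mmol/kg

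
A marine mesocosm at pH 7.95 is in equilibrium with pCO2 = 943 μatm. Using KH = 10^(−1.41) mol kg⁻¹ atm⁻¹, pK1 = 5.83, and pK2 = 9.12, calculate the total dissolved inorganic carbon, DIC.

DIC = 5.20 mmol/kg

[CO2*] = KH · pCO2 = 10^(−1.41) × 943×10^-6 = 3.669×10^-5 mol/kg
α₀ = 1/(1 + K1/[H⁺] + K1K2/[H⁺]²) = 1/(1 + 10^+2.12 + 10^+0.95) = 0.007055
DIC = [CO2*]/α₀ = 3.669×10^-5 / 0.007055 = 5.20 mmol/kg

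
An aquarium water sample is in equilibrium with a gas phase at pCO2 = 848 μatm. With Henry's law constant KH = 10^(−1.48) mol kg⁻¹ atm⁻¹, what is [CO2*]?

[CO2*] = 28.1 μmol/kg

KH = 10^(−1.48) = 3.311×10^-2 mol kg⁻¹ atm⁻¹
[CO2*] = KH · pCO2 = 3.311×10^-2 × 848×10^-6 atm = 2.81×10^-5 mol/kg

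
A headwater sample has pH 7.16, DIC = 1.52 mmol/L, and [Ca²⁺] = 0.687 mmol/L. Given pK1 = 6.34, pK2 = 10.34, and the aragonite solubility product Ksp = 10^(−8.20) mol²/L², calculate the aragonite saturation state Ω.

Ω = 0.0949

α₂ = 1 / (1 + [H⁺]/K2 + [H⁺]²/(K1K2)) = 1 / (1 + 10^+3.18 + 10^+2.36)
   = 1 / (1 + 1513.6 + 229.09) = 1/1743.6 = 0.0005735
[CO3²⁻] = α₂ × DIC = 0.0005735 × 1.52 = 0.0008717 mmol/L = 0.8717 μmol/L
Ksp = 10^(−8.20) = 6.310×10^-9
Ω = [Ca²⁺][CO3²⁻]/Ksp = (0.687×10^-3)(8.717×10^-7) / 6.310×10^-9 = 0.0949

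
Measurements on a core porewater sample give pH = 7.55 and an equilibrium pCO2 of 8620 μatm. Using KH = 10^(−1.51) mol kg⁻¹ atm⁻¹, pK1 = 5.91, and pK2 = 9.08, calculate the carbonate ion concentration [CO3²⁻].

[CO3²⁻] = 0.343 mmol/kg

[CO2*] = KH · pCO2 = 10^(−1.51) × 8620×10^-6 = 2.664×10^-4 mol/kg
α₀ = 1/(1 + K1/[H⁺] + K1K2/[H⁺]²) = 1/(1 + 10^+1.64 + 10^+0.11) = 0.02177
DIC = [CO2*]/α₀ = 2.664×10^-4 / 0.02177 = 12.24 mmol/kg
[CO3²⁻] = α₂·DIC; α₂ = 0.02804, so [CO3²⁻] = 0.02804 × 12.24 = 0.343 mmol/kg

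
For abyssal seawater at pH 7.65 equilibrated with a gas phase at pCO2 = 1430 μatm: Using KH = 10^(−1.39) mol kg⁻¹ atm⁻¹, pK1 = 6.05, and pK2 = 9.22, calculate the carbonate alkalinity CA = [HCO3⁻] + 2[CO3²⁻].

[CO2*] = KH · pCO2 = 10^(−1.39) × 1430×10^-6 = 5.826×10^-5 mol/kg
α₀ = 1/(1 + K1/[H⁺] + K1K2/[H⁺]²) = 1/(1 + 10^+1.60 + 10^+0.03) = 0.02388
DIC = [CO2*]/α₀ = 5.826×10^-5 / 0.02388 = 2.440 mmol/kg
CA = (α₁ + 2α₂)·DIC = (0.9505 + 2×0.02558) × 2.440 = 2.44 mmol/kg

CA = 2.44 mmol/kg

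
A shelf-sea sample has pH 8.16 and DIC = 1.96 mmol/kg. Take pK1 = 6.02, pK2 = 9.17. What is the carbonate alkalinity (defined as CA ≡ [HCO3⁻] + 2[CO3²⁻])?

CA = 2.12 mmol/kg

CA = [HCO3⁻] + 2[CO3²⁻] = (α₁ + 2α₂)·DIC
At pH 8.16: [H⁺]/K1 = 10^-2.14 = 0.0072444, K2/[H⁺] = 10^-1.01 = 0.097724
α₁ = 1/(1 + 0.0072444 + 0.097724) = 1/1.1050 = 0.9050; α₂ = α₁·K2/[H⁺] = 0.08844
α₁ + 2α₂ = 1.0819
CA = 1.0819 × 1.96 = 2.12 mmol/kg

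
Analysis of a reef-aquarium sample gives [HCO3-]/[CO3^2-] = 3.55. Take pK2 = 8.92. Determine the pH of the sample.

From K2 = [H⁺][CO3^2-]/[HCO3-]:  pH = pK2 − log₁₀([HCO3-]/[CO3^2-])
log₁₀(3.55) = +0.550
pH = 8.92 − (+0.550) = 8.37

pH = 8.37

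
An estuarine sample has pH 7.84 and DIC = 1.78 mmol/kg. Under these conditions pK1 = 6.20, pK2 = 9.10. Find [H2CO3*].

α₀ = 1 / (1 + K1/[H⁺] + K1K2/[H⁺]²) = 1 / (1 + 10^+1.64 + 10^+0.38)
   = 1 / (1 + 43.652 + 2.3988) = 1/47.050 = 0.02125
[CO2*] = α₀ × DIC = 0.02125 × 1.78 = 0.0378 mmol/kg

[CO2*] = 0.0378 mmol/kg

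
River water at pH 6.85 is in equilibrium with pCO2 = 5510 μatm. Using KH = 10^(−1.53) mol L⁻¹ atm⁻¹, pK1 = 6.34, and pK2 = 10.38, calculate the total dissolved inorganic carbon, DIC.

[CO2*] = KH · pCO2 = 10^(−1.53) × 5510×10^-6 = 1.626×10^-4 mol/L
α₀ = 1/(1 + K1/[H⁺] + K1K2/[H⁺]²) = 1/(1 + 10^+0.51 + 10^-3.02) = 0.2360
DIC = [CO2*]/α₀ = 1.626×10^-4 / 0.2360 = 0.689 mmol/L

DIC = 0.689 mmol/L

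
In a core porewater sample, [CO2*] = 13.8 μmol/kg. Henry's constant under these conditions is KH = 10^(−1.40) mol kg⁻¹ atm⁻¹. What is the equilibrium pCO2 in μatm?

pCO2 = 347 μatm

KH = 10^(−1.40) = 3.981×10^-2 mol kg⁻¹ atm⁻¹
pCO2 = [CO2*]/KH = 13.8×10^-6 / 3.981×10^-2 = 3.47×10^-4 atm = 347 μatm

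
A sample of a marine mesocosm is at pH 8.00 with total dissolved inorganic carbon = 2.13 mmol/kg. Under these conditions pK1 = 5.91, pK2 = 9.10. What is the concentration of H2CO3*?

[CO2*] = 15.9 μmol/kg

α₀ = 1 / (1 + K1/[H⁺] + K1K2/[H⁺]²) = 1 / (1 + 10^+2.09 + 10^+0.99)
   = 1 / (1 + 123.03 + 9.7724) = 1/133.80 = 0.007474
[CO2*] = α₀ × DIC = 0.007474 × 2.13 = 0.0159 mmol/kg = 15.9 μmol/kg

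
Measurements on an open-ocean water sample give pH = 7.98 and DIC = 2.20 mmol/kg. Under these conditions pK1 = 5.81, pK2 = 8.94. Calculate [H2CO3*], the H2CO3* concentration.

α₀ = 1 / (1 + K1/[H⁺] + K1K2/[H⁺]²) = 1 / (1 + 10^+2.17 + 10^+1.21)
   = 1 / (1 + 147.91 + 16.218) = 1/165.13 = 0.006056
[CO2*] = α₀ × DIC = 0.006056 × 2.20 = 0.0133 mmol/kg = 13.3 μmol/kg

[CO2*] = 13.3 μmol/kg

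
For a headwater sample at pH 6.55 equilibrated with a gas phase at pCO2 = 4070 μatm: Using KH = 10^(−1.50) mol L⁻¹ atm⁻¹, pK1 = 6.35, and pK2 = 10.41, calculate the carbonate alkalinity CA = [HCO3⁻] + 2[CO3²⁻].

CA = 0.204 mmol/L

[CO2*] = KH · pCO2 = 10^(−1.50) × 4070×10^-6 = 1.287×10^-4 mol/L
α₀ = 1/(1 + K1/[H⁺] + K1K2/[H⁺]²) = 1/(1 + 10^+0.20 + 10^-3.66) = 0.3868
DIC = [CO2*]/α₀ = 1.287×10^-4 / 0.3868 = 0.3327 mmol/L
CA = (α₁ + 2α₂)·DIC = (0.6131 + 2×8.463×10^-5) × 0.3327 = 0.204 mmol/L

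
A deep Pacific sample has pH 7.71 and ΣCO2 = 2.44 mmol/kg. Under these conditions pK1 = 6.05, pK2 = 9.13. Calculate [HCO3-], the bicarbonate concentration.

α₁ = 1 / (1 + [H⁺]/K1 + K2/[H⁺]) = 1 / (1 + 10^-1.66 + 10^-1.42)
   = 1 / (1 + 0.021878 + 0.038019) = 1/1.0599 = 0.9435
[HCO3⁻] = α₁ × DIC = 0.9435 × 2.44 = 2.30 mmol/kg

[HCO3⁻] = 2.30 mmol/kg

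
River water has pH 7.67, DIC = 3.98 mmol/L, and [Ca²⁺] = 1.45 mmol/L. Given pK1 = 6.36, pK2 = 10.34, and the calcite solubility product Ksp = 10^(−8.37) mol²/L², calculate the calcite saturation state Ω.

α₂ = 1 / (1 + [H⁺]/K2 + [H⁺]²/(K1K2)) = 1 / (1 + 10^+2.67 + 10^+1.36)
   = 1 / (1 + 467.74 + 22.909) = 1/491.64 = 0.002034
[CO3²⁻] = α₂ × DIC = 0.002034 × 3.98 = 0.008095 mmol/L = 8.095 μmol/L
Ksp = 10^(−8.37) = 4.266×10^-9
Ω = [Ca²⁺][CO3²⁻]/Ksp = (1.45×10^-3)(8.095×10^-6) / 4.266×10^-9 = 2.75

Ω = 2.75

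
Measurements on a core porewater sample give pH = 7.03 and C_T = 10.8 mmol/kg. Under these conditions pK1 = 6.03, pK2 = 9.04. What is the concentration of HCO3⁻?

[HCO3⁻] = 9.73 mmol/kg

α₁ = 1 / (1 + [H⁺]/K1 + K2/[H⁺]) = 1 / (1 + 10^-1.00 + 10^-2.01)
   = 1 / (1 + 0.10000 + 0.0097724) = 1/1.1098 = 0.9011
[HCO3⁻] = α₁ × DIC = 0.9011 × 10.8 = 9.73 mmol/kg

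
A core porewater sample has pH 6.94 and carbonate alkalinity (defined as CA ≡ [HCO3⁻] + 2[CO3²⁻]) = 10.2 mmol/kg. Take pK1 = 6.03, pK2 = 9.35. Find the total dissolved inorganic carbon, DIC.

DIC = 11.4 mmol/kg

CA = [HCO3⁻] + 2[CO3²⁻] = (α₁ + 2α₂)·DIC
At pH 6.94: [H⁺]/K1 = 10^-0.91 = 0.12303, K2/[H⁺] = 10^-2.41 = 0.0038905
α₁ = 1/(1 + 0.12303 + 0.0038905) = 1/1.1269 = 0.8874; α₂ = α₁·K2/[H⁺] = 0.003452
α₁ + 2α₂ = 0.8943
DIC = CA / (α₁ + 2α₂) = 10.2 / 0.8943 = 11.4 mmol/kg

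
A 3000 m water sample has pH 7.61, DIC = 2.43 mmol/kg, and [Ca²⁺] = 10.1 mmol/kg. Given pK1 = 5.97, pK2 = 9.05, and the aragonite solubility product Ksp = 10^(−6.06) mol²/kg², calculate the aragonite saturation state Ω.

Ω = 0.966

α₂ = 1 / (1 + [H⁺]/K2 + [H⁺]²/(K1K2)) = 1 / (1 + 10^+1.44 + 10^-0.20)
   = 1 / (1 + 27.542 + 0.63096) = 1/29.173 = 0.03428
[CO3²⁻] = α₂ × DIC = 0.03428 × 2.43 = 0.08330 mmol/kg
Ksp = 10^(−6.06) = 8.710×10^-7
Ω = [Ca²⁺][CO3²⁻]/Ksp = (10.1×10^-3)(8.330×10^-5) / 8.710×10^-7 = 0.966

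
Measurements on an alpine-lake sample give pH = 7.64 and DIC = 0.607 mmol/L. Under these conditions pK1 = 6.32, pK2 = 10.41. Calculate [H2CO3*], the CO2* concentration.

α₀ = 1 / (1 + K1/[H⁺] + K1K2/[H⁺]²) = 1 / (1 + 10^+1.32 + 10^-1.45)
   = 1 / (1 + 20.893 + 0.035481) = 1/21.928 = 0.04560
[CO2*] = α₀ × DIC = 0.04560 × 0.607 = 0.0277 mmol/L

[CO2*] = 0.0277 mmol/L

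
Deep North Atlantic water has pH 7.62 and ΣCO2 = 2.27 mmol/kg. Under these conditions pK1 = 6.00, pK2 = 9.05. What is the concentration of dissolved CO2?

[CO2*] = 0.0513 mmol/kg

α₀ = 1 / (1 + K1/[H⁺] + K1K2/[H⁺]²) = 1 / (1 + 10^+1.62 + 10^+0.19)
   = 1 / (1 + 41.687 + 1.5488) = 1/44.236 = 0.02261
[CO2*] = α₀ × DIC = 0.02261 × 2.27 = 0.0513 mmol/kg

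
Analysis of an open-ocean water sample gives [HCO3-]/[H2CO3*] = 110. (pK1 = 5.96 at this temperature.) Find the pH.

pH = 8.00

From K1 = [H⁺][HCO3-]/[H2CO3*]:  pH = pK1 + log₁₀([HCO3-]/[H2CO3*])
log₁₀(110) = +2.041
pH = 5.96 + (+2.041) = 8.00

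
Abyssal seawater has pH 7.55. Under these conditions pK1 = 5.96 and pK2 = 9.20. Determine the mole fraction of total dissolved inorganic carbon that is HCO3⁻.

α₁ = 0.954

α₁ = 1 / (1 + [H⁺]/K1 + K2/[H⁺]) = 1 / (1 + 10^-1.59 + 10^-1.65)
   = 1 / (1 + 0.025704 + 0.022387) = 1/1.0481 = 0.9541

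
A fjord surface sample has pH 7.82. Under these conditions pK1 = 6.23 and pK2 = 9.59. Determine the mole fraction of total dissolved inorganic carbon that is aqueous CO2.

α₀ = 1 / (1 + K1/[H⁺] + K1K2/[H⁺]²) = 1 / (1 + 10^+1.59 + 10^-0.18)
   = 1 / (1 + 38.905 + 0.66069) = 1/40.565 = 0.02465

α₀ = 0.0247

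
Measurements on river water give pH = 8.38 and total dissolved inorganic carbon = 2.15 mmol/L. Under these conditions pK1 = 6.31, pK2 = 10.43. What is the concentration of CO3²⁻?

α₂ = 1 / (1 + [H⁺]/K2 + [H⁺]²/(K1K2)) = 1 / (1 + 10^+2.05 + 10^-0.02)
   = 1 / (1 + 112.20 + 0.95499) = 1/114.16 = 0.008760
[CO3²⁻] = α₂ × DIC = 0.008760 × 2.15 = 0.0188 mmol/L = 18.8 μmol/L

[CO3²⁻] = 18.8 μmol/L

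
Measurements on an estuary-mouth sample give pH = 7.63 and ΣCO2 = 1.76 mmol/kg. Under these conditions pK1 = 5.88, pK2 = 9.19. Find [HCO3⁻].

[HCO3⁻] = 1.68 mmol/kg

α₁ = 1 / (1 + [H⁺]/K1 + K2/[H⁺]) = 1 / (1 + 10^-1.75 + 10^-1.56)
   = 1 / (1 + 0.017783 + 0.027542) = 1/1.0453 = 0.9566
[HCO3⁻] = α₁ × DIC = 0.9566 × 1.76 = 1.68 mmol/kg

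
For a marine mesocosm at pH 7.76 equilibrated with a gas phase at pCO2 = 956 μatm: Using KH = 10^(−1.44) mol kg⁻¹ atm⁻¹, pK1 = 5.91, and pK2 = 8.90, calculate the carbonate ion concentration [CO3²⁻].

[CO3²⁻] = 0.178 mmol/kg

[CO2*] = KH · pCO2 = 10^(−1.44) × 956×10^-6 = 3.471×10^-5 mol/kg
α₀ = 1/(1 + K1/[H⁺] + K1K2/[H⁺]²) = 1/(1 + 10^+1.85 + 10^+0.71) = 0.01300
DIC = [CO2*]/α₀ = 3.471×10^-5 / 0.01300 = 2.670 mmol/kg
[CO3²⁻] = α₂·DIC; α₂ = 0.06667, so [CO3²⁻] = 0.06667 × 2.670 = 0.178 mmol/kg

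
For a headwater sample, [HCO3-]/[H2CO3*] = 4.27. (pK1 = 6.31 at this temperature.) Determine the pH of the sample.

pH = 6.94

From K1 = [H⁺][HCO3-]/[H2CO3*]:  pH = pK1 + log₁₀([HCO3-]/[H2CO3*])
log₁₀(4.27) = +0.630
pH = 6.31 + (+0.630) = 6.94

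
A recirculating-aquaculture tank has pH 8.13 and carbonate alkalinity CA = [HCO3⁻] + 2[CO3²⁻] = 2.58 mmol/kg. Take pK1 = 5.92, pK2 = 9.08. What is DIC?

DIC = 2.36 mmol/kg

CA = [HCO3⁻] + 2[CO3²⁻] = (α₁ + 2α₂)·DIC
At pH 8.13: [H⁺]/K1 = 10^-2.21 = 0.0061660, K2/[H⁺] = 10^-0.95 = 0.11220
α₁ = 1/(1 + 0.0061660 + 0.11220) = 1/1.1184 = 0.8942; α₂ = α₁·K2/[H⁺] = 0.1003
α₁ + 2α₂ = 1.0948
DIC = CA / (α₁ + 2α₂) = 2.58 / 1.0948 = 2.36 mmol/kg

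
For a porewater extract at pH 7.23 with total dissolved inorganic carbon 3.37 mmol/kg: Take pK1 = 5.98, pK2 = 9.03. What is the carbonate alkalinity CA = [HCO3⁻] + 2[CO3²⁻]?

CA = 3.24 mmol/kg

CA = [HCO3⁻] + 2[CO3²⁻] = (α₁ + 2α₂)·DIC
At pH 7.23: [H⁺]/K1 = 10^-1.25 = 0.056234, K2/[H⁺] = 10^-1.80 = 0.015849
α₁ = 1/(1 + 0.056234 + 0.015849) = 1/1.0721 = 0.9328; α₂ = α₁·K2/[H⁺] = 0.01478
α₁ + 2α₂ = 0.9623
CA = 0.9623 × 3.37 = 3.24 mmol/kg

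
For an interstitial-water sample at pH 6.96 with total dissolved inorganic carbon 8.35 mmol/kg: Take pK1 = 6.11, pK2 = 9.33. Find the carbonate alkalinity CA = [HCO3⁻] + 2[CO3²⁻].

CA = 7.35 mmol/kg

CA = [HCO3⁻] + 2[CO3²⁻] = (α₁ + 2α₂)·DIC
At pH 6.96: [H⁺]/K1 = 10^-0.85 = 0.14125, K2/[H⁺] = 10^-2.37 = 0.0042658
α₁ = 1/(1 + 0.14125 + 0.0042658) = 1/1.1455 = 0.8730; α₂ = α₁·K2/[H⁺] = 0.003724
α₁ + 2α₂ = 0.8804
CA = 0.8804 × 8.35 = 7.35 mmol/kg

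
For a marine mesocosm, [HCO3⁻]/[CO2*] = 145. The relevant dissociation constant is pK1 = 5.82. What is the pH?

pH = 7.98

From K1 = [H⁺][HCO3⁻]/[CO2*]:  pH = pK1 + log₁₀([HCO3⁻]/[CO2*])
log₁₀(145) = +2.161
pH = 5.82 + (+2.161) = 7.98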